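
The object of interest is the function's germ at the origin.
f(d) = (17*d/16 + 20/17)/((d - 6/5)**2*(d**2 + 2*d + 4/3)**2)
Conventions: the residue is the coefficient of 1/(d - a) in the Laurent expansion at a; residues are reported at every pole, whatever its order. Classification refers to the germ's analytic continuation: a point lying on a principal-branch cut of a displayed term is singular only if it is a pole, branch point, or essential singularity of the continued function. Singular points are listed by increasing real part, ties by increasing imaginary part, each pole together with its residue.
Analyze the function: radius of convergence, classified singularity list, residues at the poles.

Denominator factor (d - 6/5)^2: pole of order 2 at 6/5, modulus 6/5.
Denominator factor (d**2 + 2*d + 4/3)^2: discriminant -4/3, complex-conjugate roots (-1) + ((1/3)*sqrt(3))*i and (-1) - ((1/3)*sqrt(3))*i; poles of order 2, moduli (2/3)*sqrt(3) and (2/3)*sqrt(3).
The radius of convergence is the smallest modulus among the singular points: (2/3)*sqrt(3).
The factor d**2 + 2*d + 4/3 splits as (d - a)(d - a') with a = (-1) - ((1/3)*sqrt(3))*i, a' = (-1) + ((1/3)*sqrt(3))*i. At the order-2 pole a set g(d) = (d - a)^2*f(d) = [(17*d/16 + 20/17)/(d - 6/5)**2] / (d - a')^2.
Order-2 pole: residue = g'(a); g'((-1) - ((1/3)*sqrt(3))*i) = (461188125/7943905792) + ((418223925/7943905792)*sqrt(3))*i, so the residue is (461188125/7943905792) + ((418223925/7943905792)*sqrt(3))*i.
The factor d**2 + 2*d + 4/3 splits as (d - a)(d - a') with a = (-1) + ((1/3)*sqrt(3))*i, a' = (-1) - ((1/3)*sqrt(3))*i. At the order-2 pole a set g(d) = (d - a)^2*f(d) = [(17*d/16 + 20/17)/(d - 6/5)**2] / (d - a')^2.
Order-2 pole: residue = g'(a); g'((-1) + ((1/3)*sqrt(3))*i) = (461188125/7943905792) - ((418223925/7943905792)*sqrt(3))*i, so the residue is (461188125/7943905792) - ((418223925/7943905792)*sqrt(3))*i.
At the order-2 pole 6/5 set g(d) = (d - (6/5))^2*f(d) = (17*d/16 + 20/17)/(d**2 + 2*d + 4/3)**2.
Order-2 pole: residue = g'(a); g'(6/5) = -461188125/3971952896, so the residue is -461188125/3971952896.
List the singular points by increasing real part (a conjugate pair: the negative imaginary part first).

Radius of convergence at 0: (2/3)*sqrt(3).
At (-1) - ((1/3)*sqrt(3))*i: a pole of order 2; residue (461188125/7943905792) + ((418223925/7943905792)*sqrt(3))*i.
At (-1) + ((1/3)*sqrt(3))*i: a pole of order 2; residue (461188125/7943905792) - ((418223925/7943905792)*sqrt(3))*i.
At 6/5: a pole of order 2; residue -461188125/3971952896.


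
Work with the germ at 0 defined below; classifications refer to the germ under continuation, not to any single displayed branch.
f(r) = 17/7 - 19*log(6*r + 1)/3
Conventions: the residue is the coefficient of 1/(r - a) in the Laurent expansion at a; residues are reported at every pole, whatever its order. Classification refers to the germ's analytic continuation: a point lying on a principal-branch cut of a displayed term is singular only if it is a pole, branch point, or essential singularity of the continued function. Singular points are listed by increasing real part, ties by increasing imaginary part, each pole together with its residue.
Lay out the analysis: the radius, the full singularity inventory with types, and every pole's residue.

Branch term (-19/3)*log(1 - r/(-1/6)): its argument vanishes at r = -1/6, a logarithmic branch point, modulus 1/6.
The radius of convergence is the smallest modulus among the singular points: 1/6.

Radius of convergence at 0: 1/6.
At -1/6: a logarithmic branch point.


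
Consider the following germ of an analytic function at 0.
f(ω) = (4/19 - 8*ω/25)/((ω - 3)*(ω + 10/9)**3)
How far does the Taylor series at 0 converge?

The radius of convergence is 10/9.

Denominator factor (ω + 10/9)^3: pole of order 3 at -10/9, modulus 10/9.
Denominator factor (ω - 3): pole of order 1 at 3, modulus 3.
The radius of convergence is the smallest modulus among the singular points: 10/9.


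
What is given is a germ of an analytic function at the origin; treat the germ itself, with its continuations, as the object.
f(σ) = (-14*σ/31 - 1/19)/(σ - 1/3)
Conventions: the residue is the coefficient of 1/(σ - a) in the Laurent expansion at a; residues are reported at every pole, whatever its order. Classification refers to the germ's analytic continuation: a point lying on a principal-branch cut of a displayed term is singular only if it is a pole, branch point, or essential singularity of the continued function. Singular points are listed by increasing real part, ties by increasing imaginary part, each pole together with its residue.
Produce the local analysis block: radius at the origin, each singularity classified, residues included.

Denominator factor (σ - 1/3): pole of order 1 at 1/3, modulus 1/3.
The radius of convergence is the smallest modulus among the singular points: 1/3.
At the order-1 pole 1/3 set g(σ) = (σ - (1/3))*f(σ) = -14*σ/31 - 1/19.
Simple pole: residue = g(a) at a = 1/3, which is -359/1767.

Radius of convergence at 0: 1/3.
At 1/3: a pole of order 1; residue -359/1767.


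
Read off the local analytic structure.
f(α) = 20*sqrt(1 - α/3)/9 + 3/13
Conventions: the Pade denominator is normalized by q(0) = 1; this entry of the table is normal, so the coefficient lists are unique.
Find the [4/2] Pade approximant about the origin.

The Pade approximant has numerator coefficients [287/117, -2789/2106, 541/2808, -5/972, -5/69984]; denominator coefficients [1, -7/18, 7/216].

Taylor coefficients needed (expand at 0): a_0 = 287/117, a_1 = -10/27, a_2 = -5/162, a_3 = -5/972, a_4 = -25/23328, a_5 = -35/139968, a_6 = -35/559872.
Write the denominator as Q(α) = 1 + q1*α + q2*α^2. Requiring Q*f - P = O(α^7) with deg P <= 4 kills the coefficients of α^5..α^6 in Q*f:
  α^5: a_5 + q1*a_4 + q2*a_3 = 0, i.e. -35/139968 + (-25/23328)*q1 + (-5/972)*q2 = 0.
  α^6: a_6 + q1*a_5 + q2*a_4 = 0, i.e. -35/559872 + (-35/139968)*q1 + (-25/23328)*q2 = 0.
Solving this linear system: q1 = -7/18, q2 = 7/216.
The numerator is Q*f truncated at degree 4: P0 = a_0 = 287/117; P1 = a_1 + q1*a_0 = -2789/2106; P2 = a_2 + q1*a_1 + q2*a_0 = 541/2808; P3 = a_3 + q1*a_2 + q2*a_1 = -5/972; P4 = a_4 + q1*a_3 + q2*a_2 = -5/69984.


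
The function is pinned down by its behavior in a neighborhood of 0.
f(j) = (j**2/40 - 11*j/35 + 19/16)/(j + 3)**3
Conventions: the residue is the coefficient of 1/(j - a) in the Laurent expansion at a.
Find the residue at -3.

At the order-3 pole -3 set g(j) = (j - (-3))^3*f(j) = j**2/40 - 11*j/35 + 19/16.
Order-3 pole: residue = g''(a)/2; g''(-3) = 1/20, so the residue is 1/40.

The residue is 1/40.


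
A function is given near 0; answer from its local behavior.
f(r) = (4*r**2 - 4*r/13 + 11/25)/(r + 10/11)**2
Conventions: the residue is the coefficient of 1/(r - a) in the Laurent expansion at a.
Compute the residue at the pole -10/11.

The residue is -1084/143.

At the order-2 pole -10/11 set g(r) = (r - (-10/11))^2*f(r) = 4*r**2 - 4*r/13 + 11/25.
Order-2 pole: residue = g'(a); g'(-10/11) = -1084/143, so the residue is -1084/143.


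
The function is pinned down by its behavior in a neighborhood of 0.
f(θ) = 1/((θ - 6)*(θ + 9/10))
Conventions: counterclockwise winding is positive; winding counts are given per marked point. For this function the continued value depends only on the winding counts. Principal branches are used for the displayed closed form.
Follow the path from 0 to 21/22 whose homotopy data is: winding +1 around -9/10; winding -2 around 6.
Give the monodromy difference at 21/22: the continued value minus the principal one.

The function is rational, hence single-valued: continuing it around any pole returns the same value, so the difference is 0.

Continued minus principal equals 0.


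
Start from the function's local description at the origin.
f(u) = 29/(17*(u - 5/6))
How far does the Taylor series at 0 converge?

The radius of convergence is 5/6.

Denominator factor (u - 5/6): pole of order 1 at 5/6, modulus 5/6.
The radius of convergence is the smallest modulus among the singular points: 5/6.


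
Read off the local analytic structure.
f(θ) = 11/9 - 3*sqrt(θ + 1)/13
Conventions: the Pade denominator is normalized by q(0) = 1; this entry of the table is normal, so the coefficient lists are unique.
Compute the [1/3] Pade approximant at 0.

The Pade approximant has numerator coefficients [116/117, 628583/1012050]; denominator coefficients [1, 12851/17300, 3969/69200, -27/69200].

Taylor coefficients needed (expand at 0): a_0 = 116/117, a_1 = -3/26, a_2 = 3/104, a_3 = -3/208, a_4 = 15/1664.
Write the denominator as Q(θ) = 1 + q1*θ + q2*θ^2 + q3*θ^3. Requiring Q*f - P = O(θ^5) with deg P <= 1 kills the coefficients of θ^2..θ^4 in Q*f:
  θ^2: a_2 + q1*a_1 + q2*a_0 = 0, i.e. 3/104 + (-3/26)*q1 + (116/117)*q2 = 0.
  θ^3: a_3 + q1*a_2 + q2*a_1 + q3*a_0 = 0, i.e. -3/208 + (3/104)*q1 + (-3/26)*q2 + (116/117)*q3 = 0.
  θ^4: a_4 + q1*a_3 + q2*a_2 + q3*a_1 = 0, i.e. 15/1664 + (-3/208)*q1 + (3/104)*q2 + (-3/26)*q3 = 0.
Solving this linear system: q1 = 12851/17300, q2 = 3969/69200, q3 = -27/69200.
The numerator is Q*f truncated at degree 1: P0 = a_0 = 116/117; P1 = a_1 + q1*a_0 = 628583/1012050.


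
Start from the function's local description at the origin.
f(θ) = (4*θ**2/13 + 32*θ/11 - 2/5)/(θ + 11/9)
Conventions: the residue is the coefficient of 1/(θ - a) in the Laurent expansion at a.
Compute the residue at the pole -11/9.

At the order-1 pole -11/9 set g(θ) = (θ - (-11/9))*f(θ) = 4*θ**2/13 + 32*θ/11 - 2/5.
Simple pole: residue = g(a) at a = -11/9, which is -18406/5265.

The residue is -18406/5265.


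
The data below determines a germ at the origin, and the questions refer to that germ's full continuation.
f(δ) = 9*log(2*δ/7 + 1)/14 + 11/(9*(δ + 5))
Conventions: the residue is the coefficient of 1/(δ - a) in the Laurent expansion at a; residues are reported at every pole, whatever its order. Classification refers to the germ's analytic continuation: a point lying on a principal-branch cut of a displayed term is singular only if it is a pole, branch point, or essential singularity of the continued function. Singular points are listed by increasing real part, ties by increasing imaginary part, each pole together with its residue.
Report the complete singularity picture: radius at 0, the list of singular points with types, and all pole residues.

Radius of convergence at 0: 7/2.
At -5: a pole of order 1; residue 11/9.
At -7/2: a logarithmic branch point.

Denominator factor (δ + 5): pole of order 1 at -5, modulus 5.
Branch term (9/14)*log(1 - δ/(-7/2)): its argument vanishes at δ = -7/2, a logarithmic branch point, modulus 7/2.
The radius of convergence is the smallest modulus among the singular points: 7/2.
The branch term is analytic at -5 and contributes nothing to the residue; only the rational part matters.
At the order-1 pole -5 set g(δ) = (δ - (-5))*(rational part) = 11/9.
Simple pole: residue = g(a) at a = -5, which is 11/9.
List the singular points by increasing real part (a conjugate pair: the negative imaginary part first).


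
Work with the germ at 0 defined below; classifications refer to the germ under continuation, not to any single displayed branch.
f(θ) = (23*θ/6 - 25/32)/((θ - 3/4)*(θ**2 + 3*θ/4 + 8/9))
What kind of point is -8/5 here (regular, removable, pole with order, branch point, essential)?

The point is a regular point.

Denominator factors: θ**2 + 3*θ/4 + 8/9 = 506/225 at θ = -8/5; θ - 3/4 = -47/20 at θ = -8/5 — none vanishes.
So the germ continues analytically to -8/5.


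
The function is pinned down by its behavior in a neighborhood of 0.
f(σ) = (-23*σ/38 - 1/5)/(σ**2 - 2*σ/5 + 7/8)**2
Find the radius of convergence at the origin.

The radius of convergence is (1/4)*sqrt(14).

Denominator factor (σ**2 - 2*σ/5 + 7/8)^2: discriminant -167/50, complex-conjugate roots (1/5) + ((1/20)*sqrt(334))*i and (1/5) - ((1/20)*sqrt(334))*i; poles of order 2, moduli (1/4)*sqrt(14) and (1/4)*sqrt(14).
The radius of convergence is the smallest modulus among the singular points: (1/4)*sqrt(14).


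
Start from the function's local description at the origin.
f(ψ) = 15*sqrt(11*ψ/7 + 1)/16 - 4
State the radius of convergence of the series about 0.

The radius of convergence is 7/11.

Branch term (15/16)*sqrt(1 - ψ/(-7/11)): its argument vanishes at ψ = -7/11, a square-root branch point, modulus 7/11.
The radius of convergence is the smallest modulus among the singular points: 7/11.


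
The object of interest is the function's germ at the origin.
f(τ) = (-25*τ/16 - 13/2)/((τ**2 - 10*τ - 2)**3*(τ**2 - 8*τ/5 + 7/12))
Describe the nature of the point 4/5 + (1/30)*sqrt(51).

The point is a pole of order 1.

The denominator factor τ**2 - 8*τ/5 + 7/12 vanishes at 4/5 + (1/30)*sqrt(51) and appears to the power 1; the numerator there equals -31/4 - (5/96)*sqrt(51), nonzero, and no other factor vanishes.
Hence a pole whose order is the multiplicity, 1.


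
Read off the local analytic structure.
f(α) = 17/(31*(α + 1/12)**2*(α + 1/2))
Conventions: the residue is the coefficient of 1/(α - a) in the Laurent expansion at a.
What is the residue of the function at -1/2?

The residue is 2448/775.

At the order-1 pole -1/2 set g(α) = (α - (-1/2))*f(α) = 17/(31*(α + 1/12)**2).
Simple pole: residue = g(a) at a = -1/2, which is 2448/775.


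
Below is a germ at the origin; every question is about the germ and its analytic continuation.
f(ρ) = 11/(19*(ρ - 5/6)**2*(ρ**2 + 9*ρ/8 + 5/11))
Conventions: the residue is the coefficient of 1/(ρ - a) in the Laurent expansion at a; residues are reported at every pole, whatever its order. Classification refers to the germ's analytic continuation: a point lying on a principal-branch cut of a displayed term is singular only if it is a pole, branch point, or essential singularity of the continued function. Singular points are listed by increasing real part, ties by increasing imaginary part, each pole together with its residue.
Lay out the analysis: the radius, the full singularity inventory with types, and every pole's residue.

Denominator factor (ρ**2 + 9*ρ/8 + 5/11): discriminant -389/704, complex-conjugate roots (-9/16) + ((1/176)*sqrt(4279))*i and (-9/16) - ((1/176)*sqrt(4279))*i; poles of order 1, moduli (1/11)*sqrt(55) and (1/11)*sqrt(55).
Denominator factor (ρ - 5/6)^2: pole of order 2 at 5/6, modulus 5/6.
The radius of convergence is the smallest modulus among the singular points: (1/11)*sqrt(55).
The factor ρ**2 + 9*ρ/8 + 5/11 splits as (ρ - a)(ρ - a') with a = (-9/16) - ((1/176)*sqrt(4279))*i, a' = (-9/16) + ((1/176)*sqrt(4279))*i. At the order-1 pole a set g(ρ) = (ρ - a)*f(ρ) = [11/(19*(ρ - 5/6)**2)] / (ρ - a').
Simple pole: residue = g(a) at a = (-9/16) - ((1/176)*sqrt(4279))*i, which is (38524464/207537475) + ((399689136/80732077775)*sqrt(4279))*i.
The factor ρ**2 + 9*ρ/8 + 5/11 splits as (ρ - a)(ρ - a') with a = (-9/16) + ((1/176)*sqrt(4279))*i, a' = (-9/16) - ((1/176)*sqrt(4279))*i. At the order-1 pole a set g(ρ) = (ρ - a)*f(ρ) = [11/(19*(ρ - 5/6)**2)] / (ρ - a').
Simple pole: residue = g(a) at a = (-9/16) + ((1/176)*sqrt(4279))*i, which is (38524464/207537475) - ((399689136/80732077775)*sqrt(4279))*i.
At the order-2 pole 5/6 set g(ρ) = (ρ - (5/6))^2*f(ρ) = 11/(19*(ρ**2 + 9*ρ/8 + 5/11)).
Order-2 pole: residue = g'(a); g'(5/6) = -77048928/207537475, so the residue is -77048928/207537475.
List the singular points by increasing real part (a conjugate pair: the negative imaginary part first).

Radius of convergence at 0: (1/11)*sqrt(55).
At (-9/16) - ((1/176)*sqrt(4279))*i: a pole of order 1; residue (38524464/207537475) + ((399689136/80732077775)*sqrt(4279))*i.
At (-9/16) + ((1/176)*sqrt(4279))*i: a pole of order 1; residue (38524464/207537475) - ((399689136/80732077775)*sqrt(4279))*i.
At 5/6: a pole of order 2; residue -77048928/207537475.


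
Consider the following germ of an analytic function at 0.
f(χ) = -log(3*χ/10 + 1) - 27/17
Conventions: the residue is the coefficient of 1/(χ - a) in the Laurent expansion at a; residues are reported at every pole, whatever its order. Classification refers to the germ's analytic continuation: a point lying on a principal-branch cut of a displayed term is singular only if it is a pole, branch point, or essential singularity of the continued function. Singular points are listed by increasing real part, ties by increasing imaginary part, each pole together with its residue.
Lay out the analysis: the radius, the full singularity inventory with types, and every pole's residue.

Radius of convergence at 0: 10/3.
At -10/3: a logarithmic branch point.

Branch term (-1)*log(1 - χ/(-10/3)): its argument vanishes at χ = -10/3, a logarithmic branch point, modulus 10/3.
The radius of convergence is the smallest modulus among the singular points: 10/3.


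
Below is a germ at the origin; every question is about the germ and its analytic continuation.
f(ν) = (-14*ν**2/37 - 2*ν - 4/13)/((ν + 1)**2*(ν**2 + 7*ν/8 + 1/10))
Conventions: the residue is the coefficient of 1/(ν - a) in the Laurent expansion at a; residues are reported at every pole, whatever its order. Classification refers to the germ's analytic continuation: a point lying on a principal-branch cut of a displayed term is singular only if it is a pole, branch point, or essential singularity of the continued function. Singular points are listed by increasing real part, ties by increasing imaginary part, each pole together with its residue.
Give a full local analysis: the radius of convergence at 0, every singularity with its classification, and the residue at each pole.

Radius of convergence at 0: 7/16 - (3/80)*sqrt(65).
At -1: a pole of order 2; residue 34160/1443.
At -7/16 - (3/80)*sqrt(65): a pole of order 1; residue -17080/1443 - (245816/168831)*sqrt(65).
At -7/16 + (3/80)*sqrt(65): a pole of order 1; residue -17080/1443 + (245816/168831)*sqrt(65).

Denominator factor (ν**2 + 7*ν/8 + 1/10): discriminant 117/320, real irrational roots -7/16 + (3/80)*sqrt(65) and -7/16 - (3/80)*sqrt(65); poles of order 1, moduli 7/16 - (3/80)*sqrt(65) and 7/16 + (3/80)*sqrt(65).
Denominator factor (ν + 1)^2: pole of order 2 at -1, modulus 1.
The radius of convergence is the smallest modulus among the singular points: 7/16 - (3/80)*sqrt(65).
At the order-2 pole -1 set g(ν) = (ν - (-1))^2*f(ν) = (-14*ν**2/37 - 2*ν - 4/13)/(ν**2 + 7*ν/8 + 1/10).
Order-2 pole: residue = g'(a); g'(-1) = 34160/1443, so the residue is 34160/1443.
The factor ν**2 + 7*ν/8 + 1/10 splits as (ν - a)(ν - a') with a = -7/16 - (3/80)*sqrt(65), a' = -7/16 + (3/80)*sqrt(65). At the order-1 pole a set g(ν) = (ν - a)*f(ν) = [(-14*ν**2/37 - 2*ν - 4/13)/(ν + 1)**2] / (ν - a').
Simple pole: residue = g(a) at a = -7/16 - (3/80)*sqrt(65), which is -17080/1443 - (245816/168831)*sqrt(65).
The factor ν**2 + 7*ν/8 + 1/10 splits as (ν - a)(ν - a') with a = -7/16 + (3/80)*sqrt(65), a' = -7/16 - (3/80)*sqrt(65). At the order-1 pole a set g(ν) = (ν - a)*f(ν) = [(-14*ν**2/37 - 2*ν - 4/13)/(ν + 1)**2] / (ν - a').
Simple pole: residue = g(a) at a = -7/16 + (3/80)*sqrt(65), which is -17080/1443 + (245816/168831)*sqrt(65).
List the singular points by increasing real part (a conjugate pair: the negative imaginary part first).


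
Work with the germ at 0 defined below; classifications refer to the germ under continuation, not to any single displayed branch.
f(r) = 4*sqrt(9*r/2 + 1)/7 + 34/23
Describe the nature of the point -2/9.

The point is an algebraic (square-root) branch point.

The term (4/7)*sqrt(1 - r/(-2/9)) has argument 1 - -2/9/(-2/9) = 0 at -2/9: a square-root (algebraic, two-sheeted) branch point; the remaining terms are analytic or single-valued there.


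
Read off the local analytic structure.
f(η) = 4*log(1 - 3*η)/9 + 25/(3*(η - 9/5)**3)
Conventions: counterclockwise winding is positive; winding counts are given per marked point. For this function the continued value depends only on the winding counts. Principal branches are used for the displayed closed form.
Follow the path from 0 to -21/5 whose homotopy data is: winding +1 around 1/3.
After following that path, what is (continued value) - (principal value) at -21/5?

Continued minus principal equals (8/9)*pi*i.

The rational part is single-valued and drops out of the difference; each branch term changes only by its own monodromy.
(4/9)*log(1 - η/(1/3)): each positive loop around 1/3 adds 2*pi*i to the log, so winding +1 contributes (4/9)*(1)*2*pi*i = (8/9)*pi*i.
Summing the contributions at η = -21/5 gives (8/9)*pi*i.


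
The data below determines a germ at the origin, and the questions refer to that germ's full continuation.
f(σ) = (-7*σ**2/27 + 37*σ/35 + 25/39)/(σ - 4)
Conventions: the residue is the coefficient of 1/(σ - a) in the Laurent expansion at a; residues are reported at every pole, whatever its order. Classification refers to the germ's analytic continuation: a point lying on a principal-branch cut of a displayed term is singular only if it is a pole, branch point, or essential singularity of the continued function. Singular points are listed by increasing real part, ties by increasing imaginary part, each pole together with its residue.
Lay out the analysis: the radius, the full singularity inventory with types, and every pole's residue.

Denominator factor (σ - 4): pole of order 1 at 4, modulus 4.
The radius of convergence is the smallest modulus among the singular points: 4.
At the order-1 pole 4 set g(σ) = (σ - (4))*f(σ) = -7*σ**2/27 + 37*σ/35 + 25/39.
Simple pole: residue = g(a) at a = 4, which is 8863/12285.

Radius of convergence at 0: 4.
At 4: a pole of order 1; residue 8863/12285.


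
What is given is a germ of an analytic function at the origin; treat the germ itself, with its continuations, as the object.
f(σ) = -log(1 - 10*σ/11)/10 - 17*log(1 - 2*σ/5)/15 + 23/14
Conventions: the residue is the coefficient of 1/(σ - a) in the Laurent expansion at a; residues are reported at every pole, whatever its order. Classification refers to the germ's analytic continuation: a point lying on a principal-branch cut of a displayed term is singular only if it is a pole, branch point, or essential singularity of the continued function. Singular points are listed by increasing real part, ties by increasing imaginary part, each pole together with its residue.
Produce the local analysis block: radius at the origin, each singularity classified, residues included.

Branch term (-1/10)*log(1 - σ/(11/10)): its argument vanishes at σ = 11/10, a logarithmic branch point, modulus 11/10.
Branch term (-17/15)*log(1 - σ/(5/2)): its argument vanishes at σ = 5/2, a logarithmic branch point, modulus 5/2.
The radius of convergence is the smallest modulus among the singular points: 11/10.
List the singular points by increasing real part (a conjugate pair: the negative imaginary part first).

Radius of convergence at 0: 11/10.
At 11/10: a logarithmic branch point.
At 5/2: a logarithmic branch point.


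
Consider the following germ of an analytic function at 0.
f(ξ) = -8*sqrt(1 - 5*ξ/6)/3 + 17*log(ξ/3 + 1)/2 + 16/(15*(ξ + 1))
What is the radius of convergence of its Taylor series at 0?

The radius of convergence is 1.

Denominator factor (ξ + 1): pole of order 1 at -1, modulus 1.
Branch term (17/2)*log(1 - ξ/(-3)): its argument vanishes at ξ = -3, a logarithmic branch point, modulus 3.
Branch term (-8/3)*sqrt(1 - ξ/(6/5)): its argument vanishes at ξ = 6/5, a square-root branch point, modulus 6/5.
The radius of convergence is the smallest modulus among the singular points: 1.


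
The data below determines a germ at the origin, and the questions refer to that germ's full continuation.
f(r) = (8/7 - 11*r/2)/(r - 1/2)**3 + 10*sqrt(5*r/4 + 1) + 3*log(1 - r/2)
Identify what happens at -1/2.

Denominator factors: r - 1/2 = -1 at r = -1/2 — none vanishes.
Branch term sqrt(1 - r/(-4/5)): argument at -1/2 is 3/8, nonzero, so -1/2 is not its branch point (a point on a principal cut is still regular for the continued germ).
Branch term log(1 - r/(2)): argument at -1/2 is 5/4, nonzero, so -1/2 is not its branch point (a point on a principal cut is still regular for the continued germ).
So the germ continues analytically to -1/2.

The point is a regular point.


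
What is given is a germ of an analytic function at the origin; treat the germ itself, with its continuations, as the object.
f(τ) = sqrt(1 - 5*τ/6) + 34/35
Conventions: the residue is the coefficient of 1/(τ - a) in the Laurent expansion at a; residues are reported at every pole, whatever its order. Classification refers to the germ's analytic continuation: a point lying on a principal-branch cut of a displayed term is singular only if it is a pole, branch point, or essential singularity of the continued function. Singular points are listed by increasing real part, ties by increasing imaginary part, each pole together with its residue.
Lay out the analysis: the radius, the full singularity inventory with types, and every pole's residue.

Branch term (1)*sqrt(1 - τ/(6/5)): its argument vanishes at τ = 6/5, a square-root branch point, modulus 6/5.
The radius of convergence is the smallest modulus among the singular points: 6/5.

Radius of convergence at 0: 6/5.
At 6/5: an algebraic (square-root) branch point.


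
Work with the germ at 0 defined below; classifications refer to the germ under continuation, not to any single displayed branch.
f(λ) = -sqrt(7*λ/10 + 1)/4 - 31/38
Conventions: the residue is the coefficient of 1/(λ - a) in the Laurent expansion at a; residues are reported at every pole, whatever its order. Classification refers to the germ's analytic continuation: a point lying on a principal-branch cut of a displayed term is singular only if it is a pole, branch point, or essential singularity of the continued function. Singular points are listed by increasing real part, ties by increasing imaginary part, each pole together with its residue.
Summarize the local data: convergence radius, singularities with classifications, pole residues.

Radius of convergence at 0: 10/7.
At -10/7: an algebraic (square-root) branch point.

Branch term (-1/4)*sqrt(1 - λ/(-10/7)): its argument vanishes at λ = -10/7, a square-root branch point, modulus 10/7.
The radius of convergence is the smallest modulus among the singular points: 10/7.


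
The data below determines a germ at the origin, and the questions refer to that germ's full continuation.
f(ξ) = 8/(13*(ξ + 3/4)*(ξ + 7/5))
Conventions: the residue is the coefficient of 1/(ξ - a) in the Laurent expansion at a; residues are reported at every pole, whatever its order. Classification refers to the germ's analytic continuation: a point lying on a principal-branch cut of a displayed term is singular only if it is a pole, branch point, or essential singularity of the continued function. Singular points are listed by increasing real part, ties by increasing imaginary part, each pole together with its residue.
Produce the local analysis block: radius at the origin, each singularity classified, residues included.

Denominator factor (ξ + 7/5): pole of order 1 at -7/5, modulus 7/5.
Denominator factor (ξ + 3/4): pole of order 1 at -3/4, modulus 3/4.
The radius of convergence is the smallest modulus among the singular points: 3/4.
At the order-1 pole -7/5 set g(ξ) = (ξ - (-7/5))*f(ξ) = 8/(13*(ξ + 3/4)).
Simple pole: residue = g(a) at a = -7/5, which is -160/169.
At the order-1 pole -3/4 set g(ξ) = (ξ - (-3/4))*f(ξ) = 8/(13*(ξ + 7/5)).
Simple pole: residue = g(a) at a = -3/4, which is 160/169.
List the singular points by increasing real part (a conjugate pair: the negative imaginary part first).

Radius of convergence at 0: 3/4.
At -7/5: a pole of order 1; residue -160/169.
At -3/4: a pole of order 1; residue 160/169.


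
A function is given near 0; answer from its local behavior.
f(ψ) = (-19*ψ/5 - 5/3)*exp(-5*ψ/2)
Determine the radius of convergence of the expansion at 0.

The radius of convergence is infinite.

The factor exp(-5*ψ/2) is entire and contributes no finite singular point.
The polynomial part has no poles.
No finite singular points: the Taylor series at 0 converges everywhere.


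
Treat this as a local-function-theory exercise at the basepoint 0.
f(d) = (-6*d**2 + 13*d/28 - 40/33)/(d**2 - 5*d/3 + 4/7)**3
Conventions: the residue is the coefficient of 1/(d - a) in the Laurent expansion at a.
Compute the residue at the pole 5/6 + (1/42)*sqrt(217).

The factor d**2 - 5*d/3 + 4/7 splits as (d - a)(d - a') with a = 5/6 + (1/42)*sqrt(217), a' = 5/6 - (1/42)*sqrt(217). At the order-3 pole a set g(d) = (d - a)^3*f(d) = [-6*d**2 + 13*d/28 - 40/33] / (d - a')^3.
Order-3 pole: residue = g''(a)/2; g''(5/6 + (1/42)*sqrt(217)) = -(14918337/655402)*sqrt(217), so the residue is -(14918337/1310804)*sqrt(217).

The residue is -(14918337/1310804)*sqrt(217).


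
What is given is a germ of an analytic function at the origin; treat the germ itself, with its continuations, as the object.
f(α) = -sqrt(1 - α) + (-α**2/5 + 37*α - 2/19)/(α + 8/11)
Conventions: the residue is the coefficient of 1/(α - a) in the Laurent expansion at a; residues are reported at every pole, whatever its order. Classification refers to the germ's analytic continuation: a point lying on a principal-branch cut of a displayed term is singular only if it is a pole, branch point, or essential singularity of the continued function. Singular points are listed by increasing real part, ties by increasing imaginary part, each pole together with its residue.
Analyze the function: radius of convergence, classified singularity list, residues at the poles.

Denominator factor (α + 8/11): pole of order 1 at -8/11, modulus 8/11.
Branch term (-1)*sqrt(1 - α/(1)): its argument vanishes at α = 1, a square-root branch point, modulus 1.
The radius of convergence is the smallest modulus among the singular points: 8/11.
The branch term is analytic at -8/11 and contributes nothing to the residue; only the rational part matters.
At the order-1 pole -8/11 set g(α) = (α - (-8/11))*(rational part) = -α**2/5 + 37*α - 2/19.
Simple pole: residue = g(a) at a = -8/11, which is -311746/11495.
List the singular points by increasing real part (a conjugate pair: the negative imaginary part first).

Radius of convergence at 0: 8/11.
At -8/11: a pole of order 1; residue -311746/11495.
At 1: an algebraic (square-root) branch point.


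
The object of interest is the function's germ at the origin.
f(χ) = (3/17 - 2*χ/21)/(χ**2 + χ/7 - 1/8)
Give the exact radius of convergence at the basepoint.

Denominator factor (χ**2 + χ/7 - 1/8): discriminant 51/98, real irrational roots -1/14 + (1/28)*sqrt(102) and -1/14 - (1/28)*sqrt(102); poles of order 1, moduli -1/14 + (1/28)*sqrt(102) and 1/14 + (1/28)*sqrt(102).
The radius of convergence is the smallest modulus among the singular points: -1/14 + (1/28)*sqrt(102).

The radius of convergence is -1/14 + (1/28)*sqrt(102).


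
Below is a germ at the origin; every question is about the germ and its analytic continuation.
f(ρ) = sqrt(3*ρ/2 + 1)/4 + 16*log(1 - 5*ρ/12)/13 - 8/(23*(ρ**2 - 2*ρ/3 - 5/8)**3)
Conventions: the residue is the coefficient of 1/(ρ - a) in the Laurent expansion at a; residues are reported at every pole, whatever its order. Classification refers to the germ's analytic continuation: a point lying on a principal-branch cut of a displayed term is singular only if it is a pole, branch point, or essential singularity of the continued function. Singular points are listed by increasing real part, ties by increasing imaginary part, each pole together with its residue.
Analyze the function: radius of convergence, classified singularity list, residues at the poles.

Denominator factor (ρ**2 - 2*ρ/3 - 5/8)^3: discriminant 53/18, real irrational roots 1/3 + (1/12)*sqrt(106) and 1/3 - (1/12)*sqrt(106); poles of order 3, moduli 1/3 + (1/12)*sqrt(106) and -1/3 + (1/12)*sqrt(106).
Branch term (1/4)*sqrt(1 - ρ/(-2/3)): its argument vanishes at ρ = -2/3, a square-root branch point, modulus 2/3.
Branch term (16/13)*log(1 - ρ/(12/5)): its argument vanishes at ρ = 12/5, a logarithmic branch point, modulus 12/5.
The radius of convergence is the smallest modulus among the singular points: -1/3 + (1/12)*sqrt(106).
The branch terms are analytic at 1/3 - (1/12)*sqrt(106) and contribute nothing to the residue; only the rational part matters.
The factor ρ**2 - 2*ρ/3 - 5/8 splits as (ρ - a)(ρ - a') with a = 1/3 - (1/12)*sqrt(106), a' = 1/3 + (1/12)*sqrt(106). At the order-3 pole a set g(ρ) = (ρ - a)^3*(rational part) = [-8/23] / (ρ - a')^3.
Order-3 pole: residue = g''(a)/2; g''(1/3 - (1/12)*sqrt(106)) = (93312/3424171)*sqrt(106), so the residue is (46656/3424171)*sqrt(106).
The branch terms are analytic at 1/3 + (1/12)*sqrt(106) and contribute nothing to the residue; only the rational part matters.
The factor ρ**2 - 2*ρ/3 - 5/8 splits as (ρ - a)(ρ - a') with a = 1/3 + (1/12)*sqrt(106), a' = 1/3 - (1/12)*sqrt(106). At the order-3 pole a set g(ρ) = (ρ - a)^3*(rational part) = [-8/23] / (ρ - a')^3.
Order-3 pole: residue = g''(a)/2; g''(1/3 + (1/12)*sqrt(106)) = -(93312/3424171)*sqrt(106), so the residue is -(46656/3424171)*sqrt(106).
List the singular points by increasing real part (a conjugate pair: the negative imaginary part first).

Radius of convergence at 0: -1/3 + (1/12)*sqrt(106).
At -2/3: an algebraic (square-root) branch point.
At 1/3 - (1/12)*sqrt(106): a pole of order 3; residue (46656/3424171)*sqrt(106).
At 1/3 + (1/12)*sqrt(106): a pole of order 3; residue -(46656/3424171)*sqrt(106).
At 12/5: a logarithmic branch point.


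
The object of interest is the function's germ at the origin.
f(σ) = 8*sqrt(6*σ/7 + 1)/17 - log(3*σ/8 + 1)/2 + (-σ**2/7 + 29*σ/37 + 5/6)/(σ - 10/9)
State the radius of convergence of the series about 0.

Denominator factor (σ - 10/9): pole of order 1 at 10/9, modulus 10/9.
Branch term (8/17)*sqrt(1 - σ/(-7/6)): its argument vanishes at σ = -7/6, a square-root branch point, modulus 7/6.
Branch term (-1/2)*log(1 - σ/(-8/3)): its argument vanishes at σ = -8/3, a logarithmic branch point, modulus 8/3.
The radius of convergence is the smallest modulus among the singular points: 10/9.

The radius of convergence is 10/9.


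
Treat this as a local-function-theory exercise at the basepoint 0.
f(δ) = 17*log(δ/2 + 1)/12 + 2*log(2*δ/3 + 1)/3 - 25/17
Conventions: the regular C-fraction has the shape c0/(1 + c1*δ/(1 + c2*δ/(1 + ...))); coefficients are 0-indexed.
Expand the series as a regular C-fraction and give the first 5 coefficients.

Taylor coefficients (expand at 0): a_0 = -25/17, a_1 = 83/72, a_2 = -281/864, a_3 = 971/7776, a_4 = -3425/62208.
c0 = a_0 = -25/17. Peel one level at a time: if S = 1 + c*δ/S' with S'(0) = 1, then c is the δ-coefficient of S and S' = c*δ/(S - 1).
S_1 = c0/f = 1 + (1411/1800)*δ + (1274371/3240000)*δ^2 + ...; c1 = 1411/1800.
S_2 = c1*δ/(S_1 - 1) = 1 + (-74963/149400)*δ + (-85489/2976048)*δ^2 + ...; c2 = -74963/149400.
S_3 = c2*δ/(S_2 - 1) = 1 + (-2137225/37331574)*δ + (2886753775/134866832856)*δ^2 + ...; c3 = -2137225/37331574.
S_4 = c3*δ/(S_3 - 1) = 1 + (9584022533/25634047628)*δ + ...; c4 = 9584022533/25634047628.

The regular C-fraction coefficients are [-25/17, 1411/1800, -74963/149400, -2137225/37331574, 9584022533/25634047628].


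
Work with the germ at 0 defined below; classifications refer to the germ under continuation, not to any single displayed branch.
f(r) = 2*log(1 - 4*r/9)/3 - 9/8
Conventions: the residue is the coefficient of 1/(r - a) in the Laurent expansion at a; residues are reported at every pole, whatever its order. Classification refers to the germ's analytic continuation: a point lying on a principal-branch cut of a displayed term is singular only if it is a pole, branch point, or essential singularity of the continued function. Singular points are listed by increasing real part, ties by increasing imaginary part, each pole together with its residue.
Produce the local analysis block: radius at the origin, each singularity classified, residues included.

Radius of convergence at 0: 9/4.
At 9/4: a logarithmic branch point.

Branch term (2/3)*log(1 - r/(9/4)): its argument vanishes at r = 9/4, a logarithmic branch point, modulus 9/4.
The radius of convergence is the smallest modulus among the singular points: 9/4.


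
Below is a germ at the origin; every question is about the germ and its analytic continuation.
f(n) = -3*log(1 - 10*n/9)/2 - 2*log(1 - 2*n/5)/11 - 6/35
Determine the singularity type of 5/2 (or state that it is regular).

The point is a logarithmic branch point.

The term (-2/11)*log(1 - n/(5/2)) has argument 1 - 5/2/(5/2) = 0 at 5/2: a logarithmic (infinitely-sheeted) branch point; the remaining terms are analytic or single-valued there.


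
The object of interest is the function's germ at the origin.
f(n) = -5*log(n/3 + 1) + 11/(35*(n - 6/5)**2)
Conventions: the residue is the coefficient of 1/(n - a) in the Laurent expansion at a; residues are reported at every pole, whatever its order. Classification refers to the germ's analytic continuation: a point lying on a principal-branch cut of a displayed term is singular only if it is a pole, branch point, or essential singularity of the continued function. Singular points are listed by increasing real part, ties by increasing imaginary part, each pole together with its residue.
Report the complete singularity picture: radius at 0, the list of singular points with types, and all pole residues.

Denominator factor (n - 6/5)^2: pole of order 2 at 6/5, modulus 6/5.
Branch term (-5)*log(1 - n/(-3)): its argument vanishes at n = -3, a logarithmic branch point, modulus 3.
The radius of convergence is the smallest modulus among the singular points: 6/5.
The branch term is analytic at 6/5 and contributes nothing to the residue; only the rational part matters.
At the order-2 pole 6/5 set g(n) = (n - (6/5))^2*(rational part) = 11/35.
Order-2 pole: residue = g'(a); g'(6/5) = 0, so the residue is 0.
List the singular points by increasing real part (a conjugate pair: the negative imaginary part first).

Radius of convergence at 0: 6/5.
At -3: a logarithmic branch point.
At 6/5: a pole of order 2; residue 0.


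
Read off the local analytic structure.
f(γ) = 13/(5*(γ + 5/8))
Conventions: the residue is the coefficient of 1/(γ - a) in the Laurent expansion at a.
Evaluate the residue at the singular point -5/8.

The residue is 13/5.

At the order-1 pole -5/8 set g(γ) = (γ - (-5/8))*f(γ) = 13/5.
Simple pole: residue = g(a) at a = -5/8, which is 13/5.


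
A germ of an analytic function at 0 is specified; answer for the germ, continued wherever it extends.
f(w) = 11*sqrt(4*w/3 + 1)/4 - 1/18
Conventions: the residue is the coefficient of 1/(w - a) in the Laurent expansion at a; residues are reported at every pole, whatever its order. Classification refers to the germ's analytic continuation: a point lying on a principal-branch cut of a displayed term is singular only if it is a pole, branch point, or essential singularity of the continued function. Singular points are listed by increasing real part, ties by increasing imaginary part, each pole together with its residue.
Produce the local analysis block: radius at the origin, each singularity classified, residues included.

Branch term (11/4)*sqrt(1 - w/(-3/4)): its argument vanishes at w = -3/4, a square-root branch point, modulus 3/4.
The radius of convergence is the smallest modulus among the singular points: 3/4.

Radius of convergence at 0: 3/4.
At -3/4: an algebraic (square-root) branch point.


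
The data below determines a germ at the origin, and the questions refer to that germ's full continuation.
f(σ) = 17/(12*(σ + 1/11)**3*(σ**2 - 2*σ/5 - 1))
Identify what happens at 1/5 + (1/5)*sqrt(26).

The point is a pole of order 1.

The denominator factor σ**2 - 2*σ/5 - 1 vanishes at 1/5 + (1/5)*sqrt(26) and appears to the power 1; the numerator there equals 17/12, nonzero, and no other factor vanishes.
Hence a pole whose order is the multiplicity, 1.


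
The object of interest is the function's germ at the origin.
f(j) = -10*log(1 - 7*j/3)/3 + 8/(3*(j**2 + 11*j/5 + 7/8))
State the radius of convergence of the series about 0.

The radius of convergence is 3/7.

Denominator factor (j**2 + 11*j/5 + 7/8): discriminant 67/50, real irrational roots -11/10 + (1/20)*sqrt(134) and -11/10 - (1/20)*sqrt(134); poles of order 1, moduli 11/10 - (1/20)*sqrt(134) and 11/10 + (1/20)*sqrt(134).
Branch term (-10/3)*log(1 - j/(3/7)): its argument vanishes at j = 3/7, a logarithmic branch point, modulus 3/7.
The radius of convergence is the smallest modulus among the singular points: 3/7.
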